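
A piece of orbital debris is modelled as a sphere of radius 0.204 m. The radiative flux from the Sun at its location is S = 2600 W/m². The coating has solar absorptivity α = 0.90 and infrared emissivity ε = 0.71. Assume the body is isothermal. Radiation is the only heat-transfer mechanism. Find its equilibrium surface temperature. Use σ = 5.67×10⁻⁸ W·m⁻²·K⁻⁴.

T ≈ 347 K

At equilibrium, absorbed power = emitted power.
Absorbing cross-section = πr² = 0.1307 m²; emitting surface = 4πr² = 0.5230 m² (ratio 4).
αS·A_cross = εσ·A_surf·T⁴  ⇒  T⁴ = αS/(ε·4σ).
T⁴ = 0.900·2600/(0.71·4·5.67×10⁻⁸) = 1.453×10¹⁰ K⁴.
T = (1.453×10¹⁰)^(1/4).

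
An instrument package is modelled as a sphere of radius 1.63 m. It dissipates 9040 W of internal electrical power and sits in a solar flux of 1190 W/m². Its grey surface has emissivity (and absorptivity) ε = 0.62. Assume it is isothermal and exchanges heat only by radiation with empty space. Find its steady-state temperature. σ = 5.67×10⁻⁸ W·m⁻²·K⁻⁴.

T ≈ 337 K

At steady state, absorbed solar power + internal power = radiated power.
Absorbed: α·S·A_cross = 0.62·1190·8.347 = 6158 W (cross-section πr²).
Total input = 6158 + 9040 = 15200 W.
Radiated: εσ·A_surf·T⁴ with A_surf = 4πr² = 33.39 m².
T⁴ = 15200/(0.62·5.67×10⁻⁸·33.39) = 1.295×10¹⁰ K⁴.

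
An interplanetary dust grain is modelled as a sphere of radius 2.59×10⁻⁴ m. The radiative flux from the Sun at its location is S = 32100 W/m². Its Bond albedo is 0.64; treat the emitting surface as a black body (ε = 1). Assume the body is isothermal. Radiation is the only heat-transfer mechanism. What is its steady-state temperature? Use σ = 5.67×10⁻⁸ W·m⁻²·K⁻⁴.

At equilibrium, absorbed power = emitted power.
Absorbing cross-section = πr² = 2.107×10⁻⁷ m²; emitting surface = 4πr² = 8.430×10⁻⁷ m² (ratio 4).
(1−a)S·A_cross = εσ·A_surf·T⁴  ⇒  T⁴ = (1−a)S/(4σ).
T⁴ = 0.360·32100/(4·5.67×10⁻⁸) = 5.095×10¹⁰ K⁴.
T = (5.095×10¹⁰)^(1/4).

T ≈ 475 K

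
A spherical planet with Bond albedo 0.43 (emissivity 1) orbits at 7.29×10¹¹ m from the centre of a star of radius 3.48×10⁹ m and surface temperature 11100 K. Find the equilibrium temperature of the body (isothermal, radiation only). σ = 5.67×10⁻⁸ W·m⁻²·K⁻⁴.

The star's surface emits σT_*⁴; at distance d the flux is S = σT_*⁴(R_*/d)².
S = 5.67×10⁻⁸·(11100)⁴·(3.48×10⁹/7.29×10¹¹)² = 19610 W/m².
For an isothermal sphere T⁴ = (1−a)S/(4σ) = 4.930×10¹⁰ K⁴.

T ≈ 471 K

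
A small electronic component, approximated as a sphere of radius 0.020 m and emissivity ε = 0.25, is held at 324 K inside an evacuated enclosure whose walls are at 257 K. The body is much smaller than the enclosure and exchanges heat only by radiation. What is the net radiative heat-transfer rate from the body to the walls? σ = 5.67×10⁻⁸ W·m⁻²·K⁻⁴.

P_net ≈ 0.474 W

For a small grey body in a large enclosure: P_net = εσA(T_body⁴ − T_wall⁴).
A = 4πr² = 0.005027 m²; T_body⁴ − T_wall⁴ = 1.102×10¹⁰ − 4.362×10⁹ = 6.657×10⁹ K⁴.
|P_net| = 0.25·5.67×10⁻⁸·0.005027·6.657×10⁹.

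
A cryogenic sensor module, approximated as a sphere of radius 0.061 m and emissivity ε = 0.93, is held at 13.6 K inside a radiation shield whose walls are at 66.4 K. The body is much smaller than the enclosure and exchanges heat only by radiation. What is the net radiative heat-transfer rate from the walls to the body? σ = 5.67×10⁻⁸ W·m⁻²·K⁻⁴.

P_net ≈ 0.0478 W

For a small grey body in a large enclosure: P_net = εσA(T_body⁴ − T_wall⁴).
A = 4πr² = 0.04676 m²; T_body⁴ − T_wall⁴ = 34210 − 1.944×10⁷ = -1.940×10⁷ K⁴.
|P_net| = 0.93·5.67×10⁻⁸·0.04676·1.940×10⁷.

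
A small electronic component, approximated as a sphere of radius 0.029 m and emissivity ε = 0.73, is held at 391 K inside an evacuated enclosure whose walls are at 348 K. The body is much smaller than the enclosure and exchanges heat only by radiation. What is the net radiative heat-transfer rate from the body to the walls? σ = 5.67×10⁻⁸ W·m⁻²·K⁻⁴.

For a small grey body in a large enclosure: P_net = εσA(T_body⁴ − T_wall⁴).
A = 4πr² = 0.01057 m²; T_body⁴ − T_wall⁴ = 2.337×10¹⁰ − 1.467×10¹⁰ = 8.706×10⁹ K⁴.
|P_net| = 0.73·5.67×10⁻⁸·0.01057·8.706×10⁹.

P_net ≈ 3.81 W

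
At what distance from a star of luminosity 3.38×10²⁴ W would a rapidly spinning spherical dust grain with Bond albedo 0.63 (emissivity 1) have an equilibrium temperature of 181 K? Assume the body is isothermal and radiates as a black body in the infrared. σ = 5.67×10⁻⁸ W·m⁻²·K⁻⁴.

For an isothermal black-emitting sphere, (1−a)S·πr² = σ·4πr²·T⁴ ⇒ S = 4σT⁴/(1−a).
S = 4·5.67×10⁻⁸·(181)⁴/0.370 = 657.9 W/m².
Flux falls as S = L/(4πd²), so d = √(L/(4πS)) = √(3.38×10²⁴/(4π·657.9)).

d ≈ 2.02×10¹⁰ m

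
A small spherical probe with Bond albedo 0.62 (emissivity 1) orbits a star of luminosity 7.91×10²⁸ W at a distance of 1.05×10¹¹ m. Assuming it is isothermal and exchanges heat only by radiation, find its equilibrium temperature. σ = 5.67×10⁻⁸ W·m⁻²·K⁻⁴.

T ≈ 989 K

First find the stellar flux at distance d: S = L/(4πd²) = 7.91×10²⁸/(4π·(1.05×10¹¹)²) = 5.709×10⁵ W/m².
For an isothermal sphere, absorbed (1−a)S·πr² = emitted σ·4πr²·T⁴, so T⁴ = (1−a)S/(4σ).
T⁴ = 0.380·5.709×10⁵/(4·5.67×10⁻⁸) = 9.566×10¹¹ K⁴.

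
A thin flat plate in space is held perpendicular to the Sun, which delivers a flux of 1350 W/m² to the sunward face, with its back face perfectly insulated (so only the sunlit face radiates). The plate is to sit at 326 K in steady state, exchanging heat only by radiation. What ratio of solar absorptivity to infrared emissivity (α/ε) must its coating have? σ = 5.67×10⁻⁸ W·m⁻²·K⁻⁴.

α/ε ≈ 0.474

Balance: αS·A = εσ·1A·T⁴ ⇒ α/ε = σT⁴/S.
α/ε = 5.67×10⁻⁸·(326)⁴/1350 = 5.67×10⁻⁸·1.129×10¹⁰/1350.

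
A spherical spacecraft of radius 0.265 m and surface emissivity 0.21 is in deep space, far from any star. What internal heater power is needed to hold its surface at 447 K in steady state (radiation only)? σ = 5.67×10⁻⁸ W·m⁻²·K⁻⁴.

P = εσ·4πr²·T⁴.
4πr² = 0.8825 m²; T⁴ = 3.992×10¹⁰ K⁴.
P = 0.21·5.67×10⁻⁸·0.8825·3.992×10¹⁰.

P ≈ 420 W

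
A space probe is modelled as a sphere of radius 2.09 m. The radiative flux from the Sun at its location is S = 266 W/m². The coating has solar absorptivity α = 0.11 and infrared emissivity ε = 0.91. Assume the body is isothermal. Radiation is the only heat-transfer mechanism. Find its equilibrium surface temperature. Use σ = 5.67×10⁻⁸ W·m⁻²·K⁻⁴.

At equilibrium, absorbed power = emitted power.
Absorbing cross-section = πr² = 13.72 m²; emitting surface = 4πr² = 54.89 m² (ratio 4).
αS·A_cross = εσ·A_surf·T⁴  ⇒  T⁴ = αS/(ε·4σ).
T⁴ = 0.110·266/(0.91·4·5.67×10⁻⁸) = 1.418×10⁸ K⁴.
T = (1.418×10⁸)^(1/4).

T ≈ 109 K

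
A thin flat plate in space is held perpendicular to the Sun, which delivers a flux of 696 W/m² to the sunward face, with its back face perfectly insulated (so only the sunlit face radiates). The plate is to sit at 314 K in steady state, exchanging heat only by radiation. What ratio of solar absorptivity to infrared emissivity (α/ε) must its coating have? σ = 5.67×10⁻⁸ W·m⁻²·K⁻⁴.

α/ε ≈ 0.792

Balance: αS·A = εσ·1A·T⁴ ⇒ α/ε = σT⁴/S.
α/ε = 5.67×10⁻⁸·(314)⁴/696 = 5.67×10⁻⁸·9.721×10⁹/696.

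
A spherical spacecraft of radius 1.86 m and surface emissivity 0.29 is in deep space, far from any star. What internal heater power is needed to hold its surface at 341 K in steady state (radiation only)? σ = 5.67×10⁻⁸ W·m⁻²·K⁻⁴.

P = εσ·4πr²·T⁴.
4πr² = 43.47 m²; T⁴ = 1.352×10¹⁰ K⁴.
P = 0.29·5.67×10⁻⁸·43.47·1.352×10¹⁰.

P ≈ 9670 W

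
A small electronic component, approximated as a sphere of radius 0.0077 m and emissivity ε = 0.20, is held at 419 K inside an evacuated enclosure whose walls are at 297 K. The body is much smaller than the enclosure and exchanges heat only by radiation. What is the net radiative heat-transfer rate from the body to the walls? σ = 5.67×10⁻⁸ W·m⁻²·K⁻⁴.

P_net ≈ 0.195 W

For a small grey body in a large enclosure: P_net = εσA(T_body⁴ − T_wall⁴).
A = 4πr² = 7.451×10⁻⁴ m²; T_body⁴ − T_wall⁴ = 3.082×10¹⁰ − 7.781×10⁹ = 2.304×10¹⁰ K⁴.
|P_net| = 0.20·5.67×10⁻⁸·7.451×10⁻⁴·2.304×10¹⁰.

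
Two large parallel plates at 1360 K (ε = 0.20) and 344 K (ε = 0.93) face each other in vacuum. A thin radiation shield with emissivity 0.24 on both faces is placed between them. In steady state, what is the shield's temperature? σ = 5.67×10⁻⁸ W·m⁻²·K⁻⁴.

T_s ≈ 1040 K

In steady state the net flux on the hot side equals that on the cold side.
σ(T₁⁴−T_s⁴)/D₁ = σ(T_s⁴−T₂⁴)/D₂, with D₁ = 1/ε₁+1/ε_s−1 = 8.167, D₂ = 1/ε_s+1/ε₂−1 = 4.242.
Solve for T_s⁴: T_s⁴ = (D₂·T₁⁴ + D₁·T₂⁴)/(D₁+D₂) = 1.179×10¹² K⁴.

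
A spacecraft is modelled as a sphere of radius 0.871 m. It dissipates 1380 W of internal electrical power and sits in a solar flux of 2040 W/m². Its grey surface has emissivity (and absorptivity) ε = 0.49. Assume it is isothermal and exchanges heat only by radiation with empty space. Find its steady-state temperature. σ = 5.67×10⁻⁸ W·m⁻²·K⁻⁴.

T ≈ 345 K

At steady state, absorbed solar power + internal power = radiated power.
Absorbed: α·S·A_cross = 0.49·2040·2.383 = 2382 W (cross-section πr²).
Total input = 2382 + 1380 = 3762 W.
Radiated: εσ·A_surf·T⁴ with A_surf = 4πr² = 9.533 m².
T⁴ = 3762/(0.49·5.67×10⁻⁸·9.533) = 1.420×10¹⁰ K⁴.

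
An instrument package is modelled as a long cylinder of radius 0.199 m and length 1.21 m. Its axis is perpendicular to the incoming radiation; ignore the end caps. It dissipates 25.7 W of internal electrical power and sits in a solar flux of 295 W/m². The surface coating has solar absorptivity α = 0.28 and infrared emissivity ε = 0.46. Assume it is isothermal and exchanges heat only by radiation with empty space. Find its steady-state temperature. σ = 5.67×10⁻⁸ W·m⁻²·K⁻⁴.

T ≈ 202 K

At steady state, absorbed solar power + internal power = radiated power.
Absorbed: α·S·A_cross = 0.28·295·0.4816 = 39.78 W (cross-section 2rL).
Total input = 39.78 + 25.7 = 65.48 W.
Radiated: εσ·A_surf·T⁴ with A_surf = 2πrL = 1.513 m².
T⁴ = 65.48/(0.46·5.67×10⁻⁸·1.513) = 1.659×10⁹ K⁴.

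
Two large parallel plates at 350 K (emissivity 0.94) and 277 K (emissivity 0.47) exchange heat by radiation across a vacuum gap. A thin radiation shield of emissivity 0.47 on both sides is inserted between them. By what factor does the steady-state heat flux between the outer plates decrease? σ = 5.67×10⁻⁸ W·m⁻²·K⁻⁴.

factor ≈ 2.49

Without shield: q₀ = σΔ(T⁴)/(1/ε₁+1/ε₂−1) with denominator 2.191.
With shield the two gaps are in series; the resistances add: (1/ε₁+1/ε_s−1)+(1/ε_s+1/ε₂−1) = 2.191+3.255 = 5.447.
Heat-flux ratio q₀/q = 5.447/2.191.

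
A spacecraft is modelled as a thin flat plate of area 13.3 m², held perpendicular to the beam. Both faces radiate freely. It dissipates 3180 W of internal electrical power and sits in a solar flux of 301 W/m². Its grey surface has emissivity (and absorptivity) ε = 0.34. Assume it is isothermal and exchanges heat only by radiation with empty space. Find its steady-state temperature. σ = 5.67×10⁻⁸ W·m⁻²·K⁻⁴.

T ≈ 307 K

At steady state, absorbed solar power + internal power = radiated power.
Absorbed: α·S·A_cross = 0.34·301·13.30 = 1361 W (cross-section A).
Total input = 1361 + 3180 = 4541 W.
Radiated: εσ·A_surf·T⁴ with A_surf = 2A = 26.60 m².
T⁴ = 4541/(0.34·5.67×10⁻⁸·26.60) = 8.856×10⁹ K⁴.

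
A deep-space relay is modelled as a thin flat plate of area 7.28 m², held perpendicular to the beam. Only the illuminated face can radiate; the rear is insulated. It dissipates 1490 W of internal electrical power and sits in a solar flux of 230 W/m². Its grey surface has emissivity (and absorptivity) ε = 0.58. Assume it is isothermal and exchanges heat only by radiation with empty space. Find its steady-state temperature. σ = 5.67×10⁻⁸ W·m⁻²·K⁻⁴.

At steady state, absorbed solar power + internal power = radiated power.
Absorbed: α·S·A_cross = 0.58·230·7.280 = 971.2 W (cross-section A).
Total input = 971.2 + 1490 = 2461 W.
Radiated: εσ·A_surf·T⁴ with A_surf = A = 7.280 m².
T⁴ = 2461/(0.58·5.67×10⁻⁸·7.280) = 1.028×10¹⁰ K⁴.

T ≈ 318 K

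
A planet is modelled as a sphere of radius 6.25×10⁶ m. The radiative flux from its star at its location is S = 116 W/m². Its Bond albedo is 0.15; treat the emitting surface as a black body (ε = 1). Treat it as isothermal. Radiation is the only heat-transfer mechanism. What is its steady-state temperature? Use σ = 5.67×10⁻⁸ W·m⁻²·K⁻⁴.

T ≈ 144 K

At equilibrium, absorbed power = emitted power.
Absorbing cross-section = πr² = 1.227×10¹⁴ m²; emitting surface = 4πr² = 4.909×10¹⁴ m² (ratio 4).
(1−a)S·A_cross = εσ·A_surf·T⁴  ⇒  T⁴ = (1−a)S/(4σ).
T⁴ = 0.850·116/(4·5.67×10⁻⁸) = 4.347×10⁸ K⁴.
T = (4.347×10⁸)^(1/4).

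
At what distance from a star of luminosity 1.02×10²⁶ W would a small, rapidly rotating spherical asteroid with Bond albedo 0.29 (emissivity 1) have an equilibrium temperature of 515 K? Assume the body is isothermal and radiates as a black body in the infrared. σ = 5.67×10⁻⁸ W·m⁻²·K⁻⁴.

For an isothermal black-emitting sphere, (1−a)S·πr² = σ·4πr²·T⁴ ⇒ S = 4σT⁴/(1−a).
S = 4·5.67×10⁻⁸·(515)⁴/0.710 = 22470 W/m².
Flux falls as S = L/(4πd²), so d = √(L/(4πS)) = √(1.02×10²⁶/(4π·22470)).

d ≈ 1.90×10¹⁰ m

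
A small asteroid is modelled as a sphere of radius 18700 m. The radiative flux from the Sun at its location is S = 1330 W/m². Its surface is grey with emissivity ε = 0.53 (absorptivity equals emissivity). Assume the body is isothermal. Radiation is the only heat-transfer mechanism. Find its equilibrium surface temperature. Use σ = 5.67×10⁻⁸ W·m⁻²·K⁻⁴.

At equilibrium, absorbed power = emitted power.
Absorbing cross-section = πr² = 1.099×10⁹ m²; emitting surface = 4πr² = 4.394×10⁹ m² (ratio 4).
εS·A_cross = εσ·A_surf·T⁴  ⇒  T⁴ = S/(4σ)   (ε cancels).
T⁴ = 1330/(4·5.67×10⁻⁸) = 5.864×10⁹ K⁴.
T = (5.864×10⁹)^(1/4).

T ≈ 277 K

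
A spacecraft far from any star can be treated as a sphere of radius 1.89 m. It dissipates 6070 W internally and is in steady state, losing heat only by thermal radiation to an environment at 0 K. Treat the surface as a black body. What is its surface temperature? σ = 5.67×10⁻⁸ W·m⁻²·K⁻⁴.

T ≈ 221 K

Steady state: internal power = radiated power, P = εσA T⁴.
Radiating area A = 4πr² = 44.89 m².
T⁴ = P/(εσA) = 6070/(1.0·5.67×10⁻⁸·44.89) = 2.385×10⁹ K⁴.
T = (2.385×10⁹)^(1/4).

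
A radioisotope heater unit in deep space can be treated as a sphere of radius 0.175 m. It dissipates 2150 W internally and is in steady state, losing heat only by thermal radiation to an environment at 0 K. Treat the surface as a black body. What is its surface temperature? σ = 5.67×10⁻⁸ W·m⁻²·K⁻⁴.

T ≈ 560 K

Steady state: internal power = radiated power, P = εσA T⁴.
Radiating area A = 4πr² = 0.3848 m².
T⁴ = P/(εσA) = 2150/(1.0·5.67×10⁻⁸·0.3848) = 9.853×10¹⁰ K⁴.
T = (9.853×10¹⁰)^(1/4).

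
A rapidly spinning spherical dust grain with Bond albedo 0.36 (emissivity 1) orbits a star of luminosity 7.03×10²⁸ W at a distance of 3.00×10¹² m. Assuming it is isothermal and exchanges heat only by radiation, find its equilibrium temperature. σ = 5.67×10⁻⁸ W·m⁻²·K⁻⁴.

T ≈ 205 K

First find the stellar flux at distance d: S = L/(4πd²) = 7.03×10²⁸/(4π·(3.00×10¹²)²) = 621.6 W/m².
For an isothermal sphere, absorbed (1−a)S·πr² = emitted σ·4πr²·T⁴, so T⁴ = (1−a)S/(4σ).
T⁴ = 0.640·621.6/(4·5.67×10⁻⁸) = 1.754×10⁹ K⁴.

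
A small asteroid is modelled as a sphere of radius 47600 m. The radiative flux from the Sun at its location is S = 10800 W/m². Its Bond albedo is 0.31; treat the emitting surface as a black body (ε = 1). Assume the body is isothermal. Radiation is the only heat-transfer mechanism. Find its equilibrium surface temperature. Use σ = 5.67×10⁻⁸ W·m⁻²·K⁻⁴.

T ≈ 426 K

At equilibrium, absorbed power = emitted power.
Absorbing cross-section = πr² = 7.118×10⁹ m²; emitting surface = 4πr² = 2.847×10¹⁰ m² (ratio 4).
(1−a)S·A_cross = εσ·A_surf·T⁴  ⇒  T⁴ = (1−a)S/(4σ).
T⁴ = 0.690·10800/(4·5.67×10⁻⁸) = 3.286×10¹⁰ K⁴.
T = (3.286×10¹⁰)^(1/4).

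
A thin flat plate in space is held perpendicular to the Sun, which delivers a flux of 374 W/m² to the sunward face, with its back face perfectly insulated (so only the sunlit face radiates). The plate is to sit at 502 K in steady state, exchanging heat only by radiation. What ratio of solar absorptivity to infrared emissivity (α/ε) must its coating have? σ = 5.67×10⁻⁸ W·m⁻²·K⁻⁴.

Balance: αS·A = εσ·1A·T⁴ ⇒ α/ε = σT⁴/S.
α/ε = 5.67×10⁻⁸·(502)⁴/374 = 5.67×10⁻⁸·6.351×10¹⁰/374.

α/ε ≈ 9.63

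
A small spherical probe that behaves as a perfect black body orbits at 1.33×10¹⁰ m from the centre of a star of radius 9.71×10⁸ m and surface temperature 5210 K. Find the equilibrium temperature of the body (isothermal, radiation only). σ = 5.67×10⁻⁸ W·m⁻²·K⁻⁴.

T ≈ 995 K

The star's surface emits σT_*⁴; at distance d the flux is S = σT_*⁴(R_*/d)².
S = 5.67×10⁻⁸·(5210)⁴·(9.71×10⁸/1.33×10¹⁰)² = 2.227×10⁵ W/m².
For an isothermal sphere T⁴ = (1−a)S/(4σ) = 9.818×10¹¹ K⁴.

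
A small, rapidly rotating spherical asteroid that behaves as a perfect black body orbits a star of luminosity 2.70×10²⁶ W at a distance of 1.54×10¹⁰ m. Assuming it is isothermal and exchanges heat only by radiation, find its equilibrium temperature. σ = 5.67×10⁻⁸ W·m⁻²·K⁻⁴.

First find the stellar flux at distance d: S = L/(4πd²) = 2.70×10²⁶/(4π·(1.54×10¹⁰)²) = 90600 W/m².
For an isothermal sphere, absorbed (1−a)S·πr² = emitted σ·4πr²·T⁴, so T⁴ = (1−a)S/(4σ).
T⁴ = 1.00·90600/(4·5.67×10⁻⁸) = 3.995×10¹¹ K⁴.

T ≈ 795 K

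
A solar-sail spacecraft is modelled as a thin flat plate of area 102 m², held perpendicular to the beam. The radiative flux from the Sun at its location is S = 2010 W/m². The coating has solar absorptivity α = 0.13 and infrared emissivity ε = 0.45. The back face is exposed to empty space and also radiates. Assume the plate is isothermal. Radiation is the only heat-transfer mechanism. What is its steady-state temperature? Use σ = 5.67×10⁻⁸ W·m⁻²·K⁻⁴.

T ≈ 268 K

At equilibrium, absorbed power = emitted power.
Absorbing cross-section = A = 102.0 m²; emitting surface = 2A = 204.0 m² (ratio 2).
αS·A_cross = εσ·A_surf·T⁴  ⇒  T⁴ = αS/(ε·2σ).
T⁴ = 0.130·2010/(0.45·2·5.67×10⁻⁸) = 5.121×10⁹ K⁴.
T = (5.121×10⁹)^(1/4).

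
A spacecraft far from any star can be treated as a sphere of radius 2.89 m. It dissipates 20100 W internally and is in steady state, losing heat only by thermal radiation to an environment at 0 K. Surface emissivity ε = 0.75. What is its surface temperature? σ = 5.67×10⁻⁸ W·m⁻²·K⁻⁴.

T ≈ 259 K

Steady state: internal power = radiated power, P = εσA T⁴.
Radiating area A = 4πr² = 105.0 m².
T⁴ = P/(εσA) = 20100/(0.75·5.67×10⁻⁸·105.0) = 4.503×10⁹ K⁴.
T = (4.503×10⁹)^(1/4).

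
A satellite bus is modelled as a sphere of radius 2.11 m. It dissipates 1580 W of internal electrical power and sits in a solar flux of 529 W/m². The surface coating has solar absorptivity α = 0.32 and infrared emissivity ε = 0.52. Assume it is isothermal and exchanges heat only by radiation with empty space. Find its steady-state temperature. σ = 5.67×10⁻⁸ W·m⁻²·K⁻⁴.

At steady state, absorbed solar power + internal power = radiated power.
Absorbed: α·S·A_cross = 0.32·529·13.99 = 2368 W (cross-section πr²).
Total input = 2368 + 1580 = 3948 W.
Radiated: εσ·A_surf·T⁴ with A_surf = 4πr² = 55.95 m².
T⁴ = 3948/(0.52·5.67×10⁻⁸·55.95) = 2.393×10⁹ K⁴.

T ≈ 221 K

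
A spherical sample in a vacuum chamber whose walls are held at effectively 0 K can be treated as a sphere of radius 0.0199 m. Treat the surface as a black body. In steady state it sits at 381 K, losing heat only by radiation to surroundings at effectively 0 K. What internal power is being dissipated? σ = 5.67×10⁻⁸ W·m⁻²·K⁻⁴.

Steady state: P = εσA T⁴.
A = 4πr² = 0.004976 m²; T⁴ = (381)⁴ = 2.107×10¹⁰ K⁴.
P = 1.0 × 5.67×10⁻⁸ × 0.004976 × 2.107×10¹⁰.

P ≈ 5.95 W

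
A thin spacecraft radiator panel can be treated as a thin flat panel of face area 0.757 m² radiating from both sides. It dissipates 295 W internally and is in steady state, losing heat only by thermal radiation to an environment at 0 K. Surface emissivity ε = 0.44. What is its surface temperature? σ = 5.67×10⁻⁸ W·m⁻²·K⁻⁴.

Steady state: internal power = radiated power, P = εσA T⁴.
Radiating area A = 2·0.757 = 1.514 m².
T⁴ = P/(εσA) = 295/(0.44·5.67×10⁻⁸·1.514) = 7.810×10⁹ K⁴.
T = (7.810×10⁹)^(1/4).

T ≈ 297 K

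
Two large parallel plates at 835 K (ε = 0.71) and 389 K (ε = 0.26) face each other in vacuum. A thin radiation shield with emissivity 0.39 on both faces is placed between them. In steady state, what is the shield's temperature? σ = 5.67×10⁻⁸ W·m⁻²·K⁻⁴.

In steady state the net flux on the hot side equals that on the cold side.
σ(T₁⁴−T_s⁴)/D₁ = σ(T_s⁴−T₂⁴)/D₂, with D₁ = 1/ε₁+1/ε_s−1 = 2.973, D₂ = 1/ε_s+1/ε₂−1 = 5.410.
Solve for T_s⁴: T_s⁴ = (D₂·T₁⁴ + D₁·T₂⁴)/(D₁+D₂) = 3.219×10¹¹ K⁴.

T_s ≈ 753 K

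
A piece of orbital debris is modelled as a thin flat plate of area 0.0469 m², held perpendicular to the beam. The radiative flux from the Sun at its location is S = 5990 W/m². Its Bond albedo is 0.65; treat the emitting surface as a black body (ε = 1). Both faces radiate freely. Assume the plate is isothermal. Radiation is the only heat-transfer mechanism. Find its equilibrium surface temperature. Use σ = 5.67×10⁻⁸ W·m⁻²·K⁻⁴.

At equilibrium, absorbed power = emitted power.
Absorbing cross-section = A = 0.04690 m²; emitting surface = 2A = 0.09380 m² (ratio 2).
(1−a)S·A_cross = εσ·A_surf·T⁴  ⇒  T⁴ = (1−a)S/(2σ).
T⁴ = 0.350·5990/(2·5.67×10⁻⁸) = 1.849×10¹⁰ K⁴.
T = (1.849×10¹⁰)^(1/4).

T ≈ 369 K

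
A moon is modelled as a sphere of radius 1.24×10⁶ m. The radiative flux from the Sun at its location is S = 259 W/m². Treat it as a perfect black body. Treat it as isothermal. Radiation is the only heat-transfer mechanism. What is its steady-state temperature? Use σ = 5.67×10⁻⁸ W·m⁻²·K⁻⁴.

T ≈ 184 K

At equilibrium, absorbed power = emitted power.
Absorbing cross-section = πr² = 4.831×10¹² m²; emitting surface = 4πr² = 1.932×10¹³ m² (ratio 4).
S·A_cross = εσ·A_surf·T⁴  ⇒  T⁴ = S/(4σ).
T⁴ = 1.00·259/(4·5.67×10⁻⁸) = 1.142×10⁹ K⁴.
T = (1.142×10⁹)^(1/4).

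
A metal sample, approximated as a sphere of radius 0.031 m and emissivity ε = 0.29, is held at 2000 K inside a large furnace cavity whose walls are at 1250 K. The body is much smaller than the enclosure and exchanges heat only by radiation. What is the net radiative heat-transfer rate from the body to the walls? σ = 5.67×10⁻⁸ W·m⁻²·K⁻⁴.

For a small grey body in a large enclosure: P_net = εσA(T_body⁴ − T_wall⁴).
A = 4πr² = 0.01208 m²; T_body⁴ − T_wall⁴ = 1.600×10¹³ − 2.441×10¹² = 1.356×10¹³ K⁴.
|P_net| = 0.29·5.67×10⁻⁸·0.01208·1.356×10¹³.

P_net ≈ 2690 W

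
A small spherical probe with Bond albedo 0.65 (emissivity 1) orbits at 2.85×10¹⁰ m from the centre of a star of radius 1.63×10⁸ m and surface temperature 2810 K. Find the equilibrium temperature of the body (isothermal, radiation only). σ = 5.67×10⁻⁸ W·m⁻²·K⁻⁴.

The star's surface emits σT_*⁴; at distance d the flux is S = σT_*⁴(R_*/d)².
S = 5.67×10⁻⁸·(2810)⁴·(1.63×10⁸/2.85×10¹⁰)² = 115.6 W/m².
For an isothermal sphere T⁴ = (1−a)S/(4σ) = 1.785×10⁸ K⁴.

T ≈ 116 K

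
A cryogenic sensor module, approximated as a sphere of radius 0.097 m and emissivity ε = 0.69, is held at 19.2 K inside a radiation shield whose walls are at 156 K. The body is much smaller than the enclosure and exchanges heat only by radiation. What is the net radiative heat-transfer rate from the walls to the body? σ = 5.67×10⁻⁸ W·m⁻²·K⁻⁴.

For a small grey body in a large enclosure: P_net = εσA(T_body⁴ − T_wall⁴).
A = 4πr² = 0.1182 m²; T_body⁴ − T_wall⁴ = 1.359×10⁵ − 5.922×10⁸ = -5.921×10⁸ K⁴.
|P_net| = 0.69·5.67×10⁻⁸·0.1182·5.921×10⁸.

P_net ≈ 2.74 W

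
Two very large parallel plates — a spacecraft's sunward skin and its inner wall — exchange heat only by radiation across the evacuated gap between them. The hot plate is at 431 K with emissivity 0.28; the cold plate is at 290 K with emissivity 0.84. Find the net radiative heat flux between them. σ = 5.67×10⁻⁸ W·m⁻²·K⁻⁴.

q ≈ 413 W/m²

For two infinite grey parallel plates, q = σ(T₁⁴ − T₂⁴)/(1/ε₁ + 1/ε₂ − 1).
T₁⁴ − T₂⁴ = 3.451×10¹⁰ − 7.073×10⁹ = 2.743×10¹⁰ K⁴.
1/ε₁ + 1/ε₂ − 1 = 3.571 + 1.190 − 1 = 3.762.
q = 5.67×10⁻⁸ × 2.743×10¹⁰ / 3.762.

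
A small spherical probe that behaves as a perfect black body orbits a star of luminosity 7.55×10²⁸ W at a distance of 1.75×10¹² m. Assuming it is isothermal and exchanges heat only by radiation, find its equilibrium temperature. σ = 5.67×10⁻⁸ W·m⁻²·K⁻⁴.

First find the stellar flux at distance d: S = L/(4πd²) = 7.55×10²⁸/(4π·(1.75×10¹²)²) = 1962 W/m².
For an isothermal sphere, absorbed (1−a)S·πr² = emitted σ·4πr²·T⁴, so T⁴ = (1−a)S/(4σ).
T⁴ = 1.00·1962/(4·5.67×10⁻⁸) = 8.650×10⁹ K⁴.

T ≈ 305 K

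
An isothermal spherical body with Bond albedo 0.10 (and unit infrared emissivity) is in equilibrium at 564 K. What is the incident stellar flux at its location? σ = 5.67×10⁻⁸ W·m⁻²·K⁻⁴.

(1−a)S·πr² = σ·4πr²·T⁴ ⇒ S = 4σT⁴/(1−a).
S = 4·5.67×10⁻⁸·1.012×10¹¹/0.900.

S ≈ 25500 W/m²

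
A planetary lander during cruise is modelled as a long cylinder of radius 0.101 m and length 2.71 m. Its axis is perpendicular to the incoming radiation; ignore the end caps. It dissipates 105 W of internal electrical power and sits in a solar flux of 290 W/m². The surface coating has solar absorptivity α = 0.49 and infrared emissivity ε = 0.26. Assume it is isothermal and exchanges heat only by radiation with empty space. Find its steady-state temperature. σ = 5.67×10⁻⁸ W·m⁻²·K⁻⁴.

At steady state, absorbed solar power + internal power = radiated power.
Absorbed: α·S·A_cross = 0.49·290·0.5474 = 77.79 W (cross-section 2rL).
Total input = 77.79 + 105 = 182.8 W.
Radiated: εσ·A_surf·T⁴ with A_surf = 2πrL = 1.720 m².
T⁴ = 182.8/(0.26·5.67×10⁻⁸·1.720) = 7.210×10⁹ K⁴.

T ≈ 291 K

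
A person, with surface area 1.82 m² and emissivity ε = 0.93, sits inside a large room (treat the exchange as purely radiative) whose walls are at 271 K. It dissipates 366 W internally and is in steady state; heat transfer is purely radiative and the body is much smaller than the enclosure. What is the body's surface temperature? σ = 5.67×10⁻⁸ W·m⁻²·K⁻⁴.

For a small grey body in a large enclosure, net radiated power = εσA(T⁴ − T_w⁴).
Steady state: P = εσA(T⁴ − T_w⁴) with A = 1.82 m².
T⁴ = P/(εσA) + T_w⁴ = 366/(0.93·5.67×10⁻⁸·1.820) + (271)⁴
    = 3.814×10⁹ + 5.394×10⁹ = 9.207×10⁹ K⁴.

T ≈ 310 K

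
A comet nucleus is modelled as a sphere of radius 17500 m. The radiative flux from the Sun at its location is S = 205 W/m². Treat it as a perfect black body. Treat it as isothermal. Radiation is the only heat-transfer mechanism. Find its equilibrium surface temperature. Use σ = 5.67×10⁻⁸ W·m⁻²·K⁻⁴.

At equilibrium, absorbed power = emitted power.
Absorbing cross-section = πr² = 9.621×10⁸ m²; emitting surface = 4πr² = 3.848×10⁹ m² (ratio 4).
S·A_cross = εσ·A_surf·T⁴  ⇒  T⁴ = S/(4σ).
T⁴ = 1.00·205/(4·5.67×10⁻⁸) = 9.039×10⁸ K⁴.
T = (9.039×10⁸)^(1/4).

T ≈ 173 K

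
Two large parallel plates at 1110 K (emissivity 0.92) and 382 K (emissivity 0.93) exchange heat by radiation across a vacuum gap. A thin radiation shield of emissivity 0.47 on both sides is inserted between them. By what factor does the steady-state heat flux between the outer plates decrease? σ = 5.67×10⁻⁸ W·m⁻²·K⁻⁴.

Without shield: q₀ = σΔ(T⁴)/(1/ε₁+1/ε₂−1) with denominator 1.162.
With shield the two gaps are in series; the resistances add: (1/ε₁+1/ε_s−1)+(1/ε_s+1/ε₂−1) = 2.215+2.203 = 4.418.
Heat-flux ratio q₀/q = 4.418/1.162.

factor ≈ 3.80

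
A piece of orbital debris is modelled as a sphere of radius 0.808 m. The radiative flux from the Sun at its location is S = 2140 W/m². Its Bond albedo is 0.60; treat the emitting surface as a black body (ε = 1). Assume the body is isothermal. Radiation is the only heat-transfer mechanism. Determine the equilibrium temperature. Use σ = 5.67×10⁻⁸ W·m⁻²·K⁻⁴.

At equilibrium, absorbed power = emitted power.
Absorbing cross-section = πr² = 2.051 m²; emitting surface = 4πr² = 8.204 m² (ratio 4).
(1−a)S·A_cross = εσ·A_surf·T⁴  ⇒  T⁴ = (1−a)S/(4σ).
T⁴ = 0.400·2140/(4·5.67×10⁻⁸) = 3.774×10⁹ K⁴.
T = (3.774×10⁹)^(1/4).

T ≈ 248 K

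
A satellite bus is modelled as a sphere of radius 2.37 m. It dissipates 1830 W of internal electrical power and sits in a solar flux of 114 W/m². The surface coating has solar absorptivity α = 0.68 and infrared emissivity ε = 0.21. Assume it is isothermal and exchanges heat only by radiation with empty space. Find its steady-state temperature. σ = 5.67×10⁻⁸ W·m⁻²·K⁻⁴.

T ≈ 248 K

At steady state, absorbed solar power + internal power = radiated power.
Absorbed: α·S·A_cross = 0.68·114·17.65 = 1368 W (cross-section πr²).
Total input = 1368 + 1830 = 3198 W.
Radiated: εσ·A_surf·T⁴ with A_surf = 4πr² = 70.58 m².
T⁴ = 3198/(0.21·5.67×10⁻⁸·70.58) = 3.805×10⁹ K⁴.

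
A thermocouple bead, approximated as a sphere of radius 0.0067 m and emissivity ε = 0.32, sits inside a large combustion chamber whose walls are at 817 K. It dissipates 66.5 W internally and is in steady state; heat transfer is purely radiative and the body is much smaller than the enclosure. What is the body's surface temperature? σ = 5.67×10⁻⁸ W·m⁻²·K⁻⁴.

T ≈ 1620 K

For a small grey body in a large enclosure, net radiated power = εσA(T⁴ − T_w⁴).
Steady state: P = εσA(T⁴ − T_w⁴) with A = 4πr² = 5.641×10⁻⁴ m².
T⁴ = P/(εσA) + T_w⁴ = 66.5/(0.32·5.67×10⁻⁸·5.641×10⁻⁴) + (817)⁴
    = 6.497×10¹² + 4.455×10¹¹ = 6.943×10¹² K⁴.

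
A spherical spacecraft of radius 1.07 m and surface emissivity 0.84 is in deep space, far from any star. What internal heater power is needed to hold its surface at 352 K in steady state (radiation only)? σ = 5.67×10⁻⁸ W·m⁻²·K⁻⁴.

P = εσ·4πr²·T⁴.
4πr² = 14.39 m²; T⁴ = 1.535×10¹⁰ K⁴.
P = 0.84·5.67×10⁻⁸·14.39·1.535×10¹⁰.

P ≈ 10500 W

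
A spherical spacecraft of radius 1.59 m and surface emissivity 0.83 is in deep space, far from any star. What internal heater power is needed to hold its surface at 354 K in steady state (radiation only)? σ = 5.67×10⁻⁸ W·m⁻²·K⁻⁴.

P = εσ·4πr²·T⁴.
4πr² = 31.77 m²; T⁴ = 1.570×10¹⁰ K⁴.
P = 0.83·5.67×10⁻⁸·31.77·1.570×10¹⁰.

P ≈ 23500 W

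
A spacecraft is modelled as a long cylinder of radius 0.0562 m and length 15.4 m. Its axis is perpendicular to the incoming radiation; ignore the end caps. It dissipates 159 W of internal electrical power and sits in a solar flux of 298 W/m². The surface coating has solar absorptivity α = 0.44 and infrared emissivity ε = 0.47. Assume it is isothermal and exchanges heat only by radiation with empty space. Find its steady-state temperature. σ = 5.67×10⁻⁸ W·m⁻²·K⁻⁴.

T ≈ 227 K

At steady state, absorbed solar power + internal power = radiated power.
Absorbed: α·S·A_cross = 0.44·298·1.731 = 227.0 W (cross-section 2rL).
Total input = 227.0 + 159 = 386.0 W.
Radiated: εσ·A_surf·T⁴ with A_surf = 2πrL = 5.438 m².
T⁴ = 386.0/(0.47·5.67×10⁻⁸·5.438) = 2.663×10⁹ K⁴.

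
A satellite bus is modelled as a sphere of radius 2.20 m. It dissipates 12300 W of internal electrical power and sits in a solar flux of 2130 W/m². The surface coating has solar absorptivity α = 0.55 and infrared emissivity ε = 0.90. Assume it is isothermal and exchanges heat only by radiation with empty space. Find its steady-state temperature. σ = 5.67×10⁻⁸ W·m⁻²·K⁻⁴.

At steady state, absorbed solar power + internal power = radiated power.
Absorbed: α·S·A_cross = 0.55·2130·15.21 = 17810 W (cross-section πr²).
Total input = 17810 + 12300 = 30110 W.
Radiated: εσ·A_surf·T⁴ with A_surf = 4πr² = 60.82 m².
T⁴ = 30110/(0.90·5.67×10⁻⁸·60.82) = 9.702×10⁹ K⁴.

T ≈ 314 K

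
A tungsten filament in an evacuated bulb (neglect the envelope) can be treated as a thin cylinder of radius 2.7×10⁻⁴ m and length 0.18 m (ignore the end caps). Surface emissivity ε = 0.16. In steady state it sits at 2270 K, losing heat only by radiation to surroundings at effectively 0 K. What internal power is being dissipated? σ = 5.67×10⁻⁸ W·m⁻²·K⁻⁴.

Steady state: P = εσA T⁴.
A = 2πrL = 3.054×10⁻⁴ m²; T⁴ = (2270)⁴ = 2.655×10¹³ K⁴.
P = 0.16 × 5.67×10⁻⁸ × 3.054×10⁻⁴ × 2.655×10¹³.

P ≈ 73.6 W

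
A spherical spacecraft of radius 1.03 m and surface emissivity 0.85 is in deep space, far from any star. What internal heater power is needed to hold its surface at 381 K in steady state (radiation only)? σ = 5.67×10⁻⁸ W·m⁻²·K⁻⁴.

P ≈ 13500 W

P = εσ·4πr²·T⁴.
4πr² = 13.33 m²; T⁴ = 2.107×10¹⁰ K⁴.
P = 0.85·5.67×10⁻⁸·13.33·2.107×10¹⁰.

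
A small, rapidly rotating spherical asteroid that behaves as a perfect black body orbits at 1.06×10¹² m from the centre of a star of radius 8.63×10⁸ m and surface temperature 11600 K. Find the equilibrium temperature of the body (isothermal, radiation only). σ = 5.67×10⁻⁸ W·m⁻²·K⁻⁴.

The star's surface emits σT_*⁴; at distance d the flux is S = σT_*⁴(R_*/d)².
S = 5.67×10⁻⁸·(11600)⁴·(8.63×10⁸/1.06×10¹²)² = 680.5 W/m².
For an isothermal sphere T⁴ = (1−a)S/(4σ) = 3.000×10⁹ K⁴.

T ≈ 234 K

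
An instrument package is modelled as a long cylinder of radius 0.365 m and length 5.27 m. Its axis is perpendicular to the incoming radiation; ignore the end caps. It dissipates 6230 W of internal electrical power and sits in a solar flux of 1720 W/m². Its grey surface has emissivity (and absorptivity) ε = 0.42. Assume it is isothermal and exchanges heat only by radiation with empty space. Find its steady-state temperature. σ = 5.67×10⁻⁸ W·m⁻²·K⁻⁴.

T ≈ 421 K

At steady state, absorbed solar power + internal power = radiated power.
Absorbed: α·S·A_cross = 0.42·1720·3.847 = 2779 W (cross-section 2rL).
Total input = 2779 + 6230 = 9009 W.
Radiated: εσ·A_surf·T⁴ with A_surf = 2πrL = 12.09 m².
T⁴ = 9009/(0.42·5.67×10⁻⁸·12.09) = 3.130×10¹⁰ K⁴.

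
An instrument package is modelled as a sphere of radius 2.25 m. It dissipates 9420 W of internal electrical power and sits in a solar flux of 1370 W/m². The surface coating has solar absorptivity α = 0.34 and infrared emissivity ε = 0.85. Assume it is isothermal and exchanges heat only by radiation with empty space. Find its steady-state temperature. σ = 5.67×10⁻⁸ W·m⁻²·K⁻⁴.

T ≈ 272 K

At steady state, absorbed solar power + internal power = radiated power.
Absorbed: α·S·A_cross = 0.34·1370·15.90 = 7408 W (cross-section πr²).
Total input = 7408 + 9420 = 16830 W.
Radiated: εσ·A_surf·T⁴ with A_surf = 4πr² = 63.62 m².
T⁴ = 16830/(0.85·5.67×10⁻⁸·63.62) = 5.489×10⁹ K⁴.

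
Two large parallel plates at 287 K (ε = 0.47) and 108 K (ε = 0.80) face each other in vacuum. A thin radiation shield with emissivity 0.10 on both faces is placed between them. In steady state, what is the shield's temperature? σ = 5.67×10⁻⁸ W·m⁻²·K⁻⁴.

In steady state the net flux on the hot side equals that on the cold side.
σ(T₁⁴−T_s⁴)/D₁ = σ(T_s⁴−T₂⁴)/D₂, with D₁ = 1/ε₁+1/ε_s−1 = 11.13, D₂ = 1/ε_s+1/ε₂−1 = 10.25.
Solve for T_s⁴: T_s⁴ = (D₂·T₁⁴ + D₁·T₂⁴)/(D₁+D₂) = 3.324×10⁹ K⁴.

T_s ≈ 240 K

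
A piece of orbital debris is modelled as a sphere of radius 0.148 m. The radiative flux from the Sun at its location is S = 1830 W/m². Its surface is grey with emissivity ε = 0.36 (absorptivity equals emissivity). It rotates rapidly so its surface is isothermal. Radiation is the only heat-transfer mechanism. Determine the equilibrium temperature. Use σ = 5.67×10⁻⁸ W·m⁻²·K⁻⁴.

At equilibrium, absorbed power = emitted power.
Absorbing cross-section = πr² = 0.06881 m²; emitting surface = 4πr² = 0.2753 m² (ratio 4).
εS·A_cross = εσ·A_surf·T⁴  ⇒  T⁴ = S/(4σ)   (ε cancels).
T⁴ = 1830/(4·5.67×10⁻⁸) = 8.069×10⁹ K⁴.
T = (8.069×10⁹)^(1/4).

T ≈ 300 K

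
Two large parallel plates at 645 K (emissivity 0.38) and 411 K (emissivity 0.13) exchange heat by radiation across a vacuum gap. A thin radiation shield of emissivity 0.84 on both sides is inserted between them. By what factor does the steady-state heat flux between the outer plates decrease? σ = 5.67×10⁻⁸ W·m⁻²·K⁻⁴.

factor ≈ 1.15

Without shield: q₀ = σΔ(T⁴)/(1/ε₁+1/ε₂−1) with denominator 9.324.
With shield the two gaps are in series; the resistances add: (1/ε₁+1/ε_s−1)+(1/ε_s+1/ε₂−1) = 2.822+7.883 = 10.70.
Heat-flux ratio q₀/q = 10.70/9.324.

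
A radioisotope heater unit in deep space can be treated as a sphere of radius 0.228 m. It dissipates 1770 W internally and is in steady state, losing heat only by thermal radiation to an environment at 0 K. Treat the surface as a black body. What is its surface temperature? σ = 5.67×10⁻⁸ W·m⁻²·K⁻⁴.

T ≈ 468 K

Steady state: internal power = radiated power, P = εσA T⁴.
Radiating area A = 4πr² = 0.6533 m².
T⁴ = P/(εσA) = 1770/(1.0·5.67×10⁻⁸·0.6533) = 4.779×10¹⁰ K⁴.
T = (4.779×10¹⁰)^(1/4).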